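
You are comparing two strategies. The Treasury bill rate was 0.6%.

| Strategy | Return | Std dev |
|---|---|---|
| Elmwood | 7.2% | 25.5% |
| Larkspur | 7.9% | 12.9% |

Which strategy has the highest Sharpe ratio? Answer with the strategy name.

Larkspur

Elmwood: Sharpe ratio = (7.2% − 0.6%) / 25.5% = 0.259
Larkspur: Sharpe ratio = (7.9% − 0.6%) / 12.9% = 0.566
Highest: Larkspur (0.566).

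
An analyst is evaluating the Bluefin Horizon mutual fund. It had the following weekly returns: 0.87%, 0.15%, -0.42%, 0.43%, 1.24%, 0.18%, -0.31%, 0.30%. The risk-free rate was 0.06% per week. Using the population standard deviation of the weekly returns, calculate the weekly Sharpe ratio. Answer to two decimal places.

0.47

Mean return r̄ = 2.440 / 8 = 0.3050%
Population σ = √[Σ(r − r̄)² / 8] = √[2.1526 / 8] = √0.2691 = 0.5187%
Sharpe = (r̄ − rf) / σ = (0.3050 − 0.06) / 0.5187 = 0.2450 / 0.5187 = 0.4723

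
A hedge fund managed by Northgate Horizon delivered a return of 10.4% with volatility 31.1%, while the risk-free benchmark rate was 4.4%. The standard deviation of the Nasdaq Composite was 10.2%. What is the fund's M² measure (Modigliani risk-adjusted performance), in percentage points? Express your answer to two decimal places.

6.37

Sharpe = (Rp − Rf) / σp = (10.4% − 4.4%) / 31.1% = 0.1929
M² = Rf + Sharpe × σm = 4.4% + 0.1929 × 10.2% = 6.3676%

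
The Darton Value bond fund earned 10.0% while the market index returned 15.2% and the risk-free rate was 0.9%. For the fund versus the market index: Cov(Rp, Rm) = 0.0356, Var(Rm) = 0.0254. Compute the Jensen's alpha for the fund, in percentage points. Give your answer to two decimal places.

β = Cov / Var = 0.0356 / 0.0254 = 1.4016
E[R] = Rf + β(Rm − Rf) = 0.9% + 1.4016 × (15.2% − 0.9%) = 20.9429%
α = Rp − E[R] = 10.0% − 20.9429% = -10.9429

-10.94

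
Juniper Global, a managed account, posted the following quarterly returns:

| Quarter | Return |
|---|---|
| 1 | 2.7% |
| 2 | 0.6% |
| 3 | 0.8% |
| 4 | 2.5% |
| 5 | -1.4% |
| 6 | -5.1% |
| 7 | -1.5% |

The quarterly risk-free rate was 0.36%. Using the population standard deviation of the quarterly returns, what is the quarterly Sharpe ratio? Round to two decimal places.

-0.22

Mean return r̄ = -1.40 / 7 = -0.2000%
Population std dev = √[44.4800 / 7] = 2.5208%
Sharpe = (r̄ − rf) / σ = (-0.2000 − 0.36) / 2.5208 = -0.5600 / 2.5208 = -0.2222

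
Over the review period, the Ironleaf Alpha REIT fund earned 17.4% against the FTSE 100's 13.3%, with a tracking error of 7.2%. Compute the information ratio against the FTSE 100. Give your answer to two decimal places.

0.57

IR = (Rp − Rb) / TE = (17.4% − 13.3%) / 7.2% = 4.10% / 7.2% = 0.5694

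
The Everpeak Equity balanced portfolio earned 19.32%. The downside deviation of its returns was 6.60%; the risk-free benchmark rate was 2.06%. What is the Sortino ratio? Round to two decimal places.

2.62

Sortino = (Rp − Rf) / σd = (19.32% − 2.06%) / 6.60% = 17.26% / 6.60% = 2.6152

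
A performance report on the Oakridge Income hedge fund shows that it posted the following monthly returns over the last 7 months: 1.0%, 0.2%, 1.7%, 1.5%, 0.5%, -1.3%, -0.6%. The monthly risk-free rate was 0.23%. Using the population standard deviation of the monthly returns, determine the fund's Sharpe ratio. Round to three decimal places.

r̄ = (1 + 0.2 + 1.7 + 1.5 + 0.5 − 1.3 − 0.6) / 7 = 0.4286%
Population σ = √[Σ(r − r̄)² / 7] = √[7.1943 / 7] = √1.0278 = 1.0138%
Sharpe = (r̄ − rf) / σ = (0.4286 − 0.23) / 1.0138 = 0.1986 / 1.0138 = 0.1959

0.196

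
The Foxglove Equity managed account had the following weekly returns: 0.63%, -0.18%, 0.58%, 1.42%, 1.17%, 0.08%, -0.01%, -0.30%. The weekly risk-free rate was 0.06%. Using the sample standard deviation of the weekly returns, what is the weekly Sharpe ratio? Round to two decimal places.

r̄ = (0.63 − 0.18 + 0.58 + 1.42 + 1.17 + 0.08 − 0.01 − 0.3) / 8 = 0.4238%
Σ(r − r̄)² = (0.63 − 0.4238)² + (-0.18 − 0.4238)² + … = 2.8110
σ = √[2.8110 / 7] = 0.6337%
Sharpe = (r̄ − rf) / σ = (0.4238 − 0.06) / 0.6337 = 0.3638 / 0.6337 = 0.5741

0.57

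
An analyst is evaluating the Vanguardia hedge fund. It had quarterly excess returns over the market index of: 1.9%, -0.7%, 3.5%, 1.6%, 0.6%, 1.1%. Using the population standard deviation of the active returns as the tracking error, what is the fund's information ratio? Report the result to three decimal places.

1.043

Mean return μ = 8.00 / 6 = 1.3333%
Population std dev = √[9.8133 / 6] = 1.2789%
IR = μ / tracking error = 1.3333 / 1.2789 = 1.0425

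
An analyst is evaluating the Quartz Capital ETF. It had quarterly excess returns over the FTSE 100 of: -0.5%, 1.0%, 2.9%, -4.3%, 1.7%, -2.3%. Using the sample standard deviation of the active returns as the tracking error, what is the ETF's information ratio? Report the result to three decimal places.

-0.093

μ = (-0.5 + 1 + 2.9 − 4.3 + 1.7 − 2.3) / 6 = -1.50 / 6 = -0.2500%
Σ(r − μ)² = 35.9550; sample σ = √(35.9550/5) = 2.6816%
IR = μ / tracking error = -0.2500 / 2.6816 = -0.0932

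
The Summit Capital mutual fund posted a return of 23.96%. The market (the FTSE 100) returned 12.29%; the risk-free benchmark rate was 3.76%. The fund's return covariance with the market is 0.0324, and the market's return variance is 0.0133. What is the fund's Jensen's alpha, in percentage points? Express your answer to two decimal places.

-0.58

β = Cov / Var = 0.0324 / 0.0133 = 2.4361
E[R] = Rf + β(Rm − Rf) = 3.76% + 2.4361 × (12.29% − 3.76%) = 24.5399%
α = Rp − E[R] = 23.96% − 24.5399% = -0.5799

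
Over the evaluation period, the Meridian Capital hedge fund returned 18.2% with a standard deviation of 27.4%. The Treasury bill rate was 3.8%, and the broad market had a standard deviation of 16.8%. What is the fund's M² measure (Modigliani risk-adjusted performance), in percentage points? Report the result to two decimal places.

12.63

Sharpe = (Rp − Rf) / σp = (18.2% − 3.8%) / 27.4% = 0.5255
M² = Rf + Sharpe × σm = 3.8% + 0.5255 × 16.8% = 12.6284%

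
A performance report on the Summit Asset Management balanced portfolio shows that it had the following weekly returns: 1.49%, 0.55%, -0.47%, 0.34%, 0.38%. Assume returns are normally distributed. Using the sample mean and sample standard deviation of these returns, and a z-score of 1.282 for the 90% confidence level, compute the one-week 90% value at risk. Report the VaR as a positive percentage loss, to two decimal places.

r̄ = (1.49 + 0.55 − 0.47 + 0.34 + 0.38) / 5 = 2.290 / 5 = 0.4580%
Sample σ = √[Σ(r − r̄)² / 4] = √[1.9547 / 4] = √0.4887 = 0.6991%
VaR = −(r̄ − z·σ) = −(0.4580 − 1.282 × 0.6991) = −(-0.4382) = 0.4382%

0.44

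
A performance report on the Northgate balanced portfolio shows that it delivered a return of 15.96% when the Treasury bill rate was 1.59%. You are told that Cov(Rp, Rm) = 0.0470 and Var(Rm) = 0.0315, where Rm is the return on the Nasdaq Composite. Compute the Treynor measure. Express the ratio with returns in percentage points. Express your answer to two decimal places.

9.63

β = Cov / Var = 0.0470 / 0.0315 = 1.4921
Treynor = (Rp − Rf) / β = (15.96% − 1.59%) / 1.4921 = 14.37 / 1.4921 = 9.6307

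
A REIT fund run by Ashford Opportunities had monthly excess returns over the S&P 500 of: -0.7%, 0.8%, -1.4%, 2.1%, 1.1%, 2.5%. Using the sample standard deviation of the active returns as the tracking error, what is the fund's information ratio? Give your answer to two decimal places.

Mean return r̄ = 4.40 / 6 = 0.7333%
Σ(r − r̄)² = 11.7333; sample σ = √(11.7333/5) = 1.5319%
IR = r̄ / tracking error = 0.7333 / 1.5319 = 0.4787

0.48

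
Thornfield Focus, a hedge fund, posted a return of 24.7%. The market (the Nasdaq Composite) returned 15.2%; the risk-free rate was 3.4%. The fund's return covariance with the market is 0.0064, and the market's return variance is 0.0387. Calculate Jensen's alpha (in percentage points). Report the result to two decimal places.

19.35

β = Cov / Var = 0.0064 / 0.0387 = 0.1654
E[R] = Rf + β(Rm − Rf) = 3.4% + 0.1654 × (15.2% − 3.4%) = 5.3517%
α = Rp − E[R] = 24.7% − 5.3517% = 19.3483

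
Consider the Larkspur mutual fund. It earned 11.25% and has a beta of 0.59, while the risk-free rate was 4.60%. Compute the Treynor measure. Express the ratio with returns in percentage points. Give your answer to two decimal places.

Treynor = (Rp − Rf) / β = (11.25% − 4.60%) / 0.59 = 6.65 / 0.59 = 11.2712

11.27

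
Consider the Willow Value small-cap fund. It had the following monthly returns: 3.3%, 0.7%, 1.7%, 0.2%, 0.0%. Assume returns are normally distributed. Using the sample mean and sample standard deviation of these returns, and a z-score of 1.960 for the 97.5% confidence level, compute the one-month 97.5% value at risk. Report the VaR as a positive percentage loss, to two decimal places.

1.48

r̄ = (3.3 + 0.7 + 1.7 + 0.2 + 0) / 5 = 1.1800%
Sample σ = √[Σ(r − r̄)² / 4] = √[7.3480 / 4] = √1.8370 = 1.3554%
VaR = −(r̄ − z·σ) = −(1.1800 − 1.960 × 1.3554) = −(-1.4766) = 1.4766%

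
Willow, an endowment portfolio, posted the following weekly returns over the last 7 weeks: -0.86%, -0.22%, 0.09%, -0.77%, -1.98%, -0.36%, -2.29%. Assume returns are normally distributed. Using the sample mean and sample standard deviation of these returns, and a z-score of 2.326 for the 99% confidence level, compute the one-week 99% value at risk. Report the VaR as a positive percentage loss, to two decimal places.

μ = (-0.86 − 0.22 + 0.09 − 0.77 − 1.98 − 0.36 − 2.29) / 7 = -6.390 / 7 = -0.9129%
Sample std dev = √[4.8499 / 6] = 0.8991%
VaR = −(μ − z·σ) = −(-0.9129 − 2.326 × 0.8991) = −(-3.0042) = 3.0042%

3.00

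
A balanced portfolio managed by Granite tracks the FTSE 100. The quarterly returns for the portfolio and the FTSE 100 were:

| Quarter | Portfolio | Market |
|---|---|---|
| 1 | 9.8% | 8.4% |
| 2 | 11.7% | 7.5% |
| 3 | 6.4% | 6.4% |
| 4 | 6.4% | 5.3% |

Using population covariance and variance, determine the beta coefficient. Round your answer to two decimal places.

r̄p = 8.5750%,  r̄m = 6.9000%
Cov = Σ(rp − r̄p)(rm − r̄m) / 4 = 2.0700
Var(rm) = Σ(rm − r̄m)² / 4 = 1.3550
β = Cov / Var = 2.0700 / 1.3550 = 1.5277

1.53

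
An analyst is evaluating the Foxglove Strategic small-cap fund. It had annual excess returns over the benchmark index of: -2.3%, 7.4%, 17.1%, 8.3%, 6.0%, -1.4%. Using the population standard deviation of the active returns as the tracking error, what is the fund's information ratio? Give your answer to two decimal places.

r̄ = (-2.3 + 7.4 + 17.1 + 8.3 + 6 − 1.4) / 6 = 35.10 / 6 = 5.8500%
Σ(r − r̄)² = (-2.3 − 5.8500)² + (7.4 − 5.8500)² + (17.1 − 5.8500)² + … = 253.9750
σ = √[253.9750 / 6] = 6.5061%
IR = r̄ / tracking error = 5.8500 / 6.5061 = 0.8992

0.90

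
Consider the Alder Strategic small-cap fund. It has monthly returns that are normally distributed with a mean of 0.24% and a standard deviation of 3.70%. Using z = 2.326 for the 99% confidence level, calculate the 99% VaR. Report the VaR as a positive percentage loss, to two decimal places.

VaR (as % loss) = −(μ − z·σ) = −(0.24% − 2.326 × 3.70%) = −(-8.3662%) = 8.3662%

8.37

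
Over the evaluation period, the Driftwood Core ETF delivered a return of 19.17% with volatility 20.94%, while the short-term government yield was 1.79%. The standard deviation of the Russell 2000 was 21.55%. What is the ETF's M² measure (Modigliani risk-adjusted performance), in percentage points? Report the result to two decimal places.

Sharpe = (Rp − Rf) / σp = (19.17% − 1.79%) / 20.94% = 0.8300
M² = Rf + Sharpe × σm = 1.79% + 0.8300 × 21.55% = 19.6765%

19.68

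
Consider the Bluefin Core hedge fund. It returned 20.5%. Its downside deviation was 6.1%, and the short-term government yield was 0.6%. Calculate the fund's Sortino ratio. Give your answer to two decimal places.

Sortino = (Rp − Rf) / σd = (20.5% − 0.6%) / 6.1% = 19.90% / 6.1% = 3.2623

3.26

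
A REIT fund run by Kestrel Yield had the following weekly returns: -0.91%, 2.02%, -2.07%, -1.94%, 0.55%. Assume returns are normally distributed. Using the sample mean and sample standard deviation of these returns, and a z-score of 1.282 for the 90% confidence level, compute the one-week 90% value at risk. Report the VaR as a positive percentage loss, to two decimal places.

2.70

Mean return r̄ = -2.350 / 5 = -0.4700%
Sample std dev = √[12.1550 / 4] = 1.7432%
VaR = −(r̄ − z·σ) = −(-0.4700 − 1.282 × 1.7432) = −(-2.7048) = 2.7048%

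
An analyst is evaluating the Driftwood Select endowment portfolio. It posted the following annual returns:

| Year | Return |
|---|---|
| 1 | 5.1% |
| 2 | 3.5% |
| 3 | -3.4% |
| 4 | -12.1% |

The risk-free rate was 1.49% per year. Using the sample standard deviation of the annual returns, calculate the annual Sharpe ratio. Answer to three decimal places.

r̄ = (5.1 + 3.5 − 3.4 − 12.1) / 4 = -1.7250%
Σ(r − r̄)² = 184.3275; sample σ = √(184.3275/3) = 7.8385%
Sharpe = (r̄ − rf) / σ = (-1.7250 − 1.49) / 7.8385 = -3.2150 / 7.8385 = -0.4102

-0.410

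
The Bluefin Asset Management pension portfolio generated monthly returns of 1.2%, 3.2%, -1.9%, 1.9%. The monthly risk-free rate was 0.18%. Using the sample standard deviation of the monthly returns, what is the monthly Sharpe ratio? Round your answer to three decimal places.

r̄ = (1.2 + 3.2 − 1.9 + 1.9) / 4 = 4.40 / 4 = 1.1000%
Σ(r − r̄)² = 14.0600; sample σ = √(14.0600/3) = 2.1649%
Sharpe = (r̄ − rf) / σ = (1.1000 − 0.18) / 2.1649 = 0.9200 / 2.1649 = 0.4250

0.425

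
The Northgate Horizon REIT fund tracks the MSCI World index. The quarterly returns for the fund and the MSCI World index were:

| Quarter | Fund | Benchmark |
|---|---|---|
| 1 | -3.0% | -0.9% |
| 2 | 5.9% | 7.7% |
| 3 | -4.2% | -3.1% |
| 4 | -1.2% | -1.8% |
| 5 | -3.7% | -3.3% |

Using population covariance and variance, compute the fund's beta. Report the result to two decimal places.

r̄p = -1.2400%,  r̄m = -0.2800%
Cov = Σ(rp − r̄p)(rm − r̄m) / 5 = 14.7568
Var(rm) = Σ(rm − r̄m)² / 5 = 16.6896
β = Cov / Var = 14.7568 / 16.6896 = 0.8842

0.88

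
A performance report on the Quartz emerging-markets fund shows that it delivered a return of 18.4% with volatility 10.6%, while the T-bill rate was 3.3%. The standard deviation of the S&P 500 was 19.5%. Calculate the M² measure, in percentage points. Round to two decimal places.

31.08

Sharpe = (Rp − Rf) / σp = (18.4% − 3.3%) / 10.6% = 1.4245
M² = Rf + Sharpe × σm = 3.3% + 1.4245 × 19.5% = 31.0778%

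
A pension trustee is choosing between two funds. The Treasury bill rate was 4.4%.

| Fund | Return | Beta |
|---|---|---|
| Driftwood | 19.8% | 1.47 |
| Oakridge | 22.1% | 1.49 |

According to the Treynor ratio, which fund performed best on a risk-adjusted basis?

Driftwood: Treynor = (19.8% − 4.4%) / 1.47 = 10.476
Oakridge: Treynor = (22.1% − 4.4%) / 1.49 = 11.879
Highest: Oakridge (11.879).

Oakridge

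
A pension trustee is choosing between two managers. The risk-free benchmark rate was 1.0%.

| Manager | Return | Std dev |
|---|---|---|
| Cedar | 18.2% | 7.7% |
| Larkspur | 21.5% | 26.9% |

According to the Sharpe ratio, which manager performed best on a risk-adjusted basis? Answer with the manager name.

Cedar

Cedar: Sharpe ratio = (18.2% − 1.0%) / 7.7% = 2.234
Larkspur: Sharpe ratio = (21.5% − 1.0%) / 26.9% = 0.762
Highest: Cedar (2.234).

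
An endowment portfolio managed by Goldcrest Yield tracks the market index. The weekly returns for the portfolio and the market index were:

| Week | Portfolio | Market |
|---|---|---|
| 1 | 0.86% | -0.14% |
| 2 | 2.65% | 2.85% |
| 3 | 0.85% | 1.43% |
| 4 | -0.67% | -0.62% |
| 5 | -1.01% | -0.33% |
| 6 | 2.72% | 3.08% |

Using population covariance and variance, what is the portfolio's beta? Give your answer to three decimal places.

0.891

r̄p = 0.9000%,  r̄m = 1.0450%
Cov = Σ(rp − r̄p)(rm − r̄m) / 6 = 2.0218
Var(rm) = Σ(rm − r̄m)² / 6 = 2.2691
β = Cov / Var = 2.0218 / 2.2691 = 0.8910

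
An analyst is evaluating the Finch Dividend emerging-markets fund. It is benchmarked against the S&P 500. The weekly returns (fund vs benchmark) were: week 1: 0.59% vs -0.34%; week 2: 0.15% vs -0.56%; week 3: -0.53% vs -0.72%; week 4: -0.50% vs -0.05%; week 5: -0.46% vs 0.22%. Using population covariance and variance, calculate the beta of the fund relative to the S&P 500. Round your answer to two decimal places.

r̄p = -0.1500%,  r̄m = -0.2900%
Cov = Σ(rp − r̄p)(rm − r̄m) / 5 = -0.0393
Var(rm) = Σ(rm − r̄m)² / 5 = 0.1156
β = Cov / Var = -0.0393 / 0.1156 = -0.3400

-0.34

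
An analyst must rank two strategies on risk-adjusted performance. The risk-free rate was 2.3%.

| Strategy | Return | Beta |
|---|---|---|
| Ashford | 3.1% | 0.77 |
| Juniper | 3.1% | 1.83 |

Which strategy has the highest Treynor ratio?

Ashford: Treynor = (3.1% − 2.3%) / 0.77 = 1.039
Juniper: Treynor = (3.1% − 2.3%) / 1.83 = 0.437
Highest: Ashford (1.039).

Ashford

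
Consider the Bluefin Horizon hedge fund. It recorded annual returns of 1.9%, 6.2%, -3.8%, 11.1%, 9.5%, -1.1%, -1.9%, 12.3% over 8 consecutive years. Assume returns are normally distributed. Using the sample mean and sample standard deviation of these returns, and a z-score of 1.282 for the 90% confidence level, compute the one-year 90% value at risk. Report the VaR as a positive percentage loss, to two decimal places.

3.83

Mean return μ = 34.20 / 8 = 4.2750%
Sample σ = √[Σ(r − μ)² / 7] = √[279.8550 / 7] = √39.9793 = 6.3229%
VaR = −(μ − z·σ) = −(4.2750 − 1.282 × 6.3229) = −(-3.8310) = 3.8310%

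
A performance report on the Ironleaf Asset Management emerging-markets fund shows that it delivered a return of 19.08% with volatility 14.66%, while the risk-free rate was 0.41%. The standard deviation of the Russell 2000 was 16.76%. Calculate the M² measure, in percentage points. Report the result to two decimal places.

21.75

Sharpe = (Rp − Rf) / σp = (19.08% − 0.41%) / 14.66% = 1.2735
M² = Rf + Sharpe × σm = 0.41% + 1.2735 × 16.76% = 21.7539%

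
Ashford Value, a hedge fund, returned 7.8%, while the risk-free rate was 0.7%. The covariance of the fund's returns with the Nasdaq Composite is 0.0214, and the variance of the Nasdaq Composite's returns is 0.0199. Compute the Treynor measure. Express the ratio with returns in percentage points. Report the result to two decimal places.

β = Cov / Var = 0.0214 / 0.0199 = 1.0754
Treynor = (Rp − Rf) / β = (7.8% − 0.7%) / 1.0754 = 7.10 / 1.0754 = 6.6022

6.60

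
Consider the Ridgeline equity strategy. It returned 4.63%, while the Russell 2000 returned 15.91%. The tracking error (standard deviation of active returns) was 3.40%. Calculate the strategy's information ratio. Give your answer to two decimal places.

IR = (Rp − Rb) / TE = (4.63% − 15.91%) / 3.40% = -11.28% / 3.40% = -3.3176

-3.32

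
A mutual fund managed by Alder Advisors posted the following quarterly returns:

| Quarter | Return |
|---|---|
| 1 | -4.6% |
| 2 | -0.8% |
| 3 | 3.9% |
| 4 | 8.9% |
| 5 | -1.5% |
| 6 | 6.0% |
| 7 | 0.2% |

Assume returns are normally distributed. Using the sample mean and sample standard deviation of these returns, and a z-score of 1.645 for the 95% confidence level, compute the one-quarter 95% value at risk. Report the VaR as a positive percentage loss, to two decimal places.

6.03

r̄ = (-4.6 − 0.8 + 3.9 + 8.9 − 1.5 + 6 + 0.2) / 7 = 12.10 / 7 = 1.7286%
Σ(r − r̄)² = 133.5943; sample σ = √(133.5943/6) = 4.7187%
VaR = −(r̄ − z·σ) = −(1.7286 − 1.645 × 4.7187) = −(-6.0337) = 6.0337%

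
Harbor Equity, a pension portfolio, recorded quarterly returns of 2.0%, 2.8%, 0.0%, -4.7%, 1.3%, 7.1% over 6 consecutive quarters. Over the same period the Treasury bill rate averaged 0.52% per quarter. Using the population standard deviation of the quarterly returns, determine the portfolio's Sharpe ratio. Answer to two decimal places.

μ = (2 + 2.8 + 0 − 4.7 + 1.3 + 7.1) / 6 = 8.50 / 6 = 1.4167%
Population std dev = √[73.9883 / 6] = 3.5116%
Sharpe = (μ − rf) / σ = (1.4167 − 0.52) / 3.5116 = 0.8967 / 3.5116 = 0.2554

0.26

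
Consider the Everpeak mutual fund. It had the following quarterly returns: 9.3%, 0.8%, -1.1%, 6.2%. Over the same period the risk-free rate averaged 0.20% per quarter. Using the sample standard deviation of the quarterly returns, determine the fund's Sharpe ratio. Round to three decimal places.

0.751

r̄ = (9.3 + 0.8 − 1.1 + 6.2) / 4 = 15.20 / 4 = 3.8000%
Σ(r − r̄)² = (9.3 − 3.8000)² + (0.8 − 3.8000)² + … = 69.0200
σ = √[69.0200 / 3] = 4.7965%
Sharpe = (r̄ − rf) / σ = (3.8000 − 0.2) / 4.7965 = 3.6000 / 4.7965 = 0.7505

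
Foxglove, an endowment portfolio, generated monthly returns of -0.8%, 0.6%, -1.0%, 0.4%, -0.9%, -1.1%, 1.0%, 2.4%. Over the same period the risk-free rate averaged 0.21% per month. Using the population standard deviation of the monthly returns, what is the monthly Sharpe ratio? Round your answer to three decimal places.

-0.116

μ = (-0.8 + 0.6 − 1 + 0.4 − 0.9 − 1.1 + 1 + 2.4) / 8 = 0.0750%
Σ(r − μ)² = (-0.8 − 0.0750)² + (0.6 − 0.0750)² + … = 10.8950
population σ = √(10.8950 / 8) = √1.3619 = 1.1670%
Sharpe = (μ − rf) / σ = (0.0750 − 0.21) / 1.1670 = -0.1350 / 1.1670 = -0.1157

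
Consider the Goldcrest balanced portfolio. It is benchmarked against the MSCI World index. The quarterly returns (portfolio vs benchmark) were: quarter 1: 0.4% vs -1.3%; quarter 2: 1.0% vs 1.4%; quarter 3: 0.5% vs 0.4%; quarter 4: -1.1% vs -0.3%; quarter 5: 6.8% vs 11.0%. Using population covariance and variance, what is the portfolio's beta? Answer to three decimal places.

r̄p = 1.5200%,  r̄m = 2.2400%
Cov = Σ(rp − r̄p)(rm − r̄m) / 5 = 11.8372
Var(rm) = Σ(rm − r̄m)² / 5 = 19.9624
β = Cov / Var = 11.8372 / 19.9624 = 0.5930

0.593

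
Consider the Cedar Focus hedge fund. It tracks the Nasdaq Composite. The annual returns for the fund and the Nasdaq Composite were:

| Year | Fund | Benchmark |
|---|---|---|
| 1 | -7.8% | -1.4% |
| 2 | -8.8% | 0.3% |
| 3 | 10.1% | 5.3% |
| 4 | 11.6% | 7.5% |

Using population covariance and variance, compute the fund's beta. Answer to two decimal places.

2.57

r̄p = 1.2750%,  r̄m = 2.9250%
Cov = Σ(rp − r̄p)(rm − r̄m) / 4 = 33.4731
Var(rm) = Σ(rm − r̄m)² / 4 = 13.0419
β = Cov / Var = 33.4731 / 13.0419 = 2.5666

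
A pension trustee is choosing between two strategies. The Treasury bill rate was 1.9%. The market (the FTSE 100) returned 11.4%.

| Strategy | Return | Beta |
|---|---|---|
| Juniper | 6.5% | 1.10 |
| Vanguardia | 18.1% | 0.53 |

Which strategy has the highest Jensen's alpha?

Vanguardia

Juniper: α = 6.5% − [1.9% + 1.10 × (11.4% − 1.9%)] = -5.850
Vanguardia: α = 18.1% − [1.9% + 0.53 × (11.4% − 1.9%)] = 11.165
Highest: Vanguardia (11.165).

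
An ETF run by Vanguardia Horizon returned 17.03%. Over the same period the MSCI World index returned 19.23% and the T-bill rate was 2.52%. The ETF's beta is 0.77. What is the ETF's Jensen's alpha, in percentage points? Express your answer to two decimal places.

1.64

CAPM expected return = Rf + β(Rm − Rf) = 2.52% + 0.77 × (19.23% − 2.52%) = 2.52 + 0.77 × 16.71 = 15.3867%
Jensen's α = Rp − E[R] = 17.03% − 15.3867% = 1.6433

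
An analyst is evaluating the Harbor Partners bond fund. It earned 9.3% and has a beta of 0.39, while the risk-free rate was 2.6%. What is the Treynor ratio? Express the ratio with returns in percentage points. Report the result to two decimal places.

Treynor = (Rp − Rf) / β = (9.3% − 2.6%) / 0.39 = 6.70 / 0.39 = 17.1795

17.18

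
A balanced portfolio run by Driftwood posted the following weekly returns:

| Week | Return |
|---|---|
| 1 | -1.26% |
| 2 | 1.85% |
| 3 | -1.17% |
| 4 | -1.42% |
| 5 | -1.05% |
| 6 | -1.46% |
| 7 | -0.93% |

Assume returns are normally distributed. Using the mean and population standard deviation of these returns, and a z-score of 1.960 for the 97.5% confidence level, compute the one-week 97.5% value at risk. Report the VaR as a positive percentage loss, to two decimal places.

2.91

μ = (-1.26 + 1.85 − 1.17 − 1.42 − 1.05 − 1.46 − 0.93) / 7 = -5.440 / 7 = -0.7771%
Σ(r − μ)² = (-1.26 − (-0.7771))² + (1.85 − (-0.7771))² + (-1.17 − (-0.7771))² + … = 8.2667
population σ = √(8.2667 / 7) = √1.1810 = 1.0867%
VaR = −(μ − z·σ) = −(-0.7771 − 1.960 × 1.0867) = −(-2.9070) = 2.9070%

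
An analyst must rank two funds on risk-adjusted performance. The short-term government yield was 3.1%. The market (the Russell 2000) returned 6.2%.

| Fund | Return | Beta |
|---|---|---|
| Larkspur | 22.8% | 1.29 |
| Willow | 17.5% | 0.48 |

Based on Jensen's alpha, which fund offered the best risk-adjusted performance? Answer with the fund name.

Larkspur: α = 22.8% − [3.1% + 1.29 × (6.2% − 3.1%)] = 15.701
Willow: α = 17.5% − [3.1% + 0.48 × (6.2% − 3.1%)] = 12.912
Highest: Larkspur (15.701).

Larkspur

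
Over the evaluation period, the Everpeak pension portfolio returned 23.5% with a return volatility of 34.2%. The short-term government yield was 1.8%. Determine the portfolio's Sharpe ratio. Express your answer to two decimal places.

0.63

Sharpe = (Rp − Rf) / σp = (23.5% − 1.8%) / 34.2% = 21.70% / 34.2% = 0.6345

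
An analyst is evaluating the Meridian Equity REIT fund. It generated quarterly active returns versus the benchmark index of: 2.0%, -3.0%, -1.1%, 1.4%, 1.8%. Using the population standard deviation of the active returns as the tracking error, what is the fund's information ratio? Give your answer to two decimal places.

0.11

Mean return r̄ = 1.10 / 5 = 0.2200%
Σ(r − r̄)² = 19.1680; population σ = √(19.1680/5) = 1.9580%
IR = r̄ / tracking error = 0.2200 / 1.9580 = 0.1124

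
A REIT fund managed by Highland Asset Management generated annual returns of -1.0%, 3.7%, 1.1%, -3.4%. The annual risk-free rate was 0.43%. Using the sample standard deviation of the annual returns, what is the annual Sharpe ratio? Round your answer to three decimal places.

-0.109

μ = (-1 + 3.7 + 1.1 − 3.4) / 4 = 0.1000%
Sample std dev = √[27.4200 / 3] = 3.0232%
Sharpe = (μ − rf) / σ = (0.1000 − 0.43) / 3.0232 = -0.3300 / 3.0232 = -0.1092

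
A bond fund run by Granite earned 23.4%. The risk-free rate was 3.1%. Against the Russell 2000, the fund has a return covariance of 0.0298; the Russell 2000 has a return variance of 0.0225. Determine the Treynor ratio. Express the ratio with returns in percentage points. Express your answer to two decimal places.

15.33

β = Cov / Var = 0.0298 / 0.0225 = 1.3244
Treynor = (Rp − Rf) / β = (23.4% − 3.1%) / 1.3244 = 20.30 / 1.3244 = 15.3277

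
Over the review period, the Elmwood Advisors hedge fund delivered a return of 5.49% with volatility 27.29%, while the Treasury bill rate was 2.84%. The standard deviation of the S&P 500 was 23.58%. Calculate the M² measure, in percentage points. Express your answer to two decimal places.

Sharpe = (Rp − Rf) / σp = (5.49% − 2.84%) / 27.29% = 0.0971
M² = Rf + Sharpe × σm = 2.84% + 0.0971 × 23.58% = 5.1296%

5.13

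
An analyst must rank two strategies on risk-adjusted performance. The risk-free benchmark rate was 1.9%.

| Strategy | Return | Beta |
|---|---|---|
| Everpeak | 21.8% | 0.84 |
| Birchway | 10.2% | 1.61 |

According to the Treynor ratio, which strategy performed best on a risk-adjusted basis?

Everpeak: Treynor = (21.8% − 1.9%) / 0.84 = 23.690
Birchway: Treynor = (10.2% − 1.9%) / 1.61 = 5.155
Highest: Everpeak (23.690).

Everpeak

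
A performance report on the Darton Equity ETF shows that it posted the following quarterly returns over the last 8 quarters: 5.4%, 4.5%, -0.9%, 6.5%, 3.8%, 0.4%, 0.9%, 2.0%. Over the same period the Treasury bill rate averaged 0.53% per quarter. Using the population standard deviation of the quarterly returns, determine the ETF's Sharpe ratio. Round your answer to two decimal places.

μ = (5.4 + 4.5 − 0.9 + 6.5 + 3.8 + 0.4 + 0.9 + 2) / 8 = 2.8250%
Population std dev = √[48.0350 / 8] = 2.4504%
Sharpe = (μ − rf) / σ = (2.8250 − 0.53) / 2.4504 = 2.2950 / 2.4504 = 0.9366

0.94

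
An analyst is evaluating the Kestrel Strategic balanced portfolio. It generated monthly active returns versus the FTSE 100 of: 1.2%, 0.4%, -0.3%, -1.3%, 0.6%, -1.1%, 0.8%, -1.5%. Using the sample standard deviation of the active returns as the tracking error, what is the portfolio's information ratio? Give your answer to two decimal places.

r̄ = (1.2 + 0.4 − 0.3 − 1.3 + 0.6 − 1.1 + 0.8 − 1.5) / 8 = -1.20 / 8 = -0.1500%
Sample std dev = √[7.6600 / 7] = 1.0461%
IR = r̄ / tracking error = -0.1500 / 1.0461 = -0.1434

-0.14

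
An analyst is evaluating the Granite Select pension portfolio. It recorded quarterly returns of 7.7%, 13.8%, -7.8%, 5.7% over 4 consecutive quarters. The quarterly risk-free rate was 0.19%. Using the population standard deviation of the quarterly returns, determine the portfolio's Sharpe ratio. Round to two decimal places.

0.59

r̄ = (7.7 + 13.8 − 7.8 + 5.7) / 4 = 19.40 / 4 = 4.8500%
Population std dev = √[248.9700 / 4] = 7.8894%
Sharpe = (r̄ − rf) / σ = (4.8500 − 0.19) / 7.8894 = 4.6600 / 7.8894 = 0.5907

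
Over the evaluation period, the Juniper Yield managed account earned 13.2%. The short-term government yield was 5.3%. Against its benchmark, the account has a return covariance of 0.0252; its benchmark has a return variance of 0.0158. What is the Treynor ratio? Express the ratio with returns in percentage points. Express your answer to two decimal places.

β = Cov / Var = 0.0252 / 0.0158 = 1.5949
Treynor = (Rp − Rf) / β = (13.2% − 5.3%) / 1.5949 = 7.90 / 1.5949 = 4.9533

4.95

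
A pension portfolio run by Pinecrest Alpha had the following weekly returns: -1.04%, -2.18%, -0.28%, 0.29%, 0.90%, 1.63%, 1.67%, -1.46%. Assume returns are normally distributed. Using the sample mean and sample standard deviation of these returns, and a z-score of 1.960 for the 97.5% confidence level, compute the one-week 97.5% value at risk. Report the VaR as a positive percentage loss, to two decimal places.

2.87

Mean return μ = -0.470 / 8 = -0.0588%
Sample std dev = √[14.3563 / 7] = 1.4321%
VaR = −(μ − z·σ) = −(-0.0588 − 1.960 × 1.4321) = −(-2.8657) = 2.8657%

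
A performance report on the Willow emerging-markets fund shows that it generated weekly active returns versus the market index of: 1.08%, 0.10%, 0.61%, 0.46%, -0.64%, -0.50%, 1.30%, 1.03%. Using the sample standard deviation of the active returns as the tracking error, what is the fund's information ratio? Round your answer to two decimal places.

0.59

r̄ = (1.08 + 0.1 + 0.61 + 0.46 − 0.64 − 0.5 + 1.3 + 1.03) / 8 = 3.440 / 8 = 0.4300%
Σ(r − r̄)² = (1.08 − 0.4300)² + (0.1 − 0.4300)² + (0.61 − 0.4300)² + … = 3.6914
σ = √[3.6914 / 7] = 0.7262%
IR = r̄ / tracking error = 0.4300 / 0.7262 = 0.5921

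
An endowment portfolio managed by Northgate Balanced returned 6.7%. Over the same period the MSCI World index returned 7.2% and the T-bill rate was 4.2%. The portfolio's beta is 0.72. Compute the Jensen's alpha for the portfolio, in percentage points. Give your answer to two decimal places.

0.34

CAPM expected return = Rf + β(Rm − Rf) = 4.2% + 0.72 × (7.2% − 4.2%) = 4.2 + 0.72 × 3.00 = 6.3600%
Jensen's α = Rp − E[R] = 6.7% − 6.3600% = 0.3400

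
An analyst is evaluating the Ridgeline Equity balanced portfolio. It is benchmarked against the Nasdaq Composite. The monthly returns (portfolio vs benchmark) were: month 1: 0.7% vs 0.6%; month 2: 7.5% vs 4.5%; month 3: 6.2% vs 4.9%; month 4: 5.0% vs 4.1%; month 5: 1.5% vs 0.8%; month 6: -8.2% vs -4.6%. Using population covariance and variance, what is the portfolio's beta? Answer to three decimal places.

r̄p = 2.1167%,  r̄m = 1.7167%
Cov = Σ(rp − r̄p)(rm − r̄m) / 6 = 17.0281
Var(rm) = Σ(rm − r̄m)² / 6 = 10.9247
β = Cov / Var = 17.0281 / 10.9247 = 1.5587

1.559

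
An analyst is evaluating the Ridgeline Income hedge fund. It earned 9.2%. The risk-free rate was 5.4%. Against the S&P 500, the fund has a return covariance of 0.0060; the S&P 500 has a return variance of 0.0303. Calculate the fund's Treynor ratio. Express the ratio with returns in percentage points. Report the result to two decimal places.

19.19

β = Cov / Var = 0.0060 / 0.0303 = 0.1980
Treynor = (Rp − Rf) / β = (9.2% − 5.4%) / 0.1980 = 3.80 / 0.1980 = 19.1919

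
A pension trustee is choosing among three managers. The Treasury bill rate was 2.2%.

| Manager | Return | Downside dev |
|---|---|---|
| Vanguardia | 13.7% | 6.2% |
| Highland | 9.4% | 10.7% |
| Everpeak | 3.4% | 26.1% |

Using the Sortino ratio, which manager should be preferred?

Vanguardia: Sortino ratio = (13.7% − 2.2%) / 6.2% = 1.855
Highland: Sortino ratio = (9.4% − 2.2%) / 10.7% = 0.673
Everpeak: Sortino ratio = (3.4% − 2.2%) / 26.1% = 0.046
Highest: Vanguardia (1.855).

Vanguardia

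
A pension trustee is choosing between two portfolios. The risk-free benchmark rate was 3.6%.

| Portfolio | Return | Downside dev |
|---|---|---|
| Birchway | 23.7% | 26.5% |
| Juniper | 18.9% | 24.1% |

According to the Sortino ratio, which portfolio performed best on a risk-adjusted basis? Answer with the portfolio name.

Birchway

Birchway: Sortino ratio = (23.7% − 3.6%) / 26.5% = 0.758
Juniper: Sortino ratio = (18.9% − 3.6%) / 24.1% = 0.635
Highest: Birchway (0.758).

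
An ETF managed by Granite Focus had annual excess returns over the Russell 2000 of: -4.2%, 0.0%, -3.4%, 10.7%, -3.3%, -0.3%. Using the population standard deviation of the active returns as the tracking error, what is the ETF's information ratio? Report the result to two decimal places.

-0.02

r̄ = (-4.2 + 0 − 3.4 + 10.7 − 3.3 − 0.3) / 6 = -0.50 / 6 = -0.0833%
Population σ = √[Σ(r − r̄)² / 6] = √[154.6283 / 6] = √25.7714 = 5.0766%
IR = r̄ / tracking error = -0.0833 / 5.0766 = -0.0164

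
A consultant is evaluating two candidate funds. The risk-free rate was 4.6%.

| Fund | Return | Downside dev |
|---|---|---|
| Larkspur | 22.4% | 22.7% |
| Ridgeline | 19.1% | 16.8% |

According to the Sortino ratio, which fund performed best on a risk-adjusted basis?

Larkspur: Sortino ratio = (22.4% − 4.6%) / 22.7% = 0.784
Ridgeline: Sortino ratio = (19.1% − 4.6%) / 16.8% = 0.863
Highest: Ridgeline (0.863).

Ridgeline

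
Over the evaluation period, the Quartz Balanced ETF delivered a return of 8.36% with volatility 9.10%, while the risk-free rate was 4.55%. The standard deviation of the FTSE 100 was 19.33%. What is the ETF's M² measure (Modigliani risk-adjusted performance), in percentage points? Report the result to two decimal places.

12.64

Sharpe = (Rp − Rf) / σp = (8.36% − 4.55%) / 9.10% = 0.4187
M² = Rf + Sharpe × σm = 4.55% + 0.4187 × 19.33% = 12.6435%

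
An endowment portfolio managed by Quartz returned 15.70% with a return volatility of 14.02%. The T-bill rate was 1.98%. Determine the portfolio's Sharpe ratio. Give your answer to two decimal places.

Sharpe = (Rp − Rf) / σp = (15.70% − 1.98%) / 14.02% = 13.72% / 14.02% = 0.9786

0.98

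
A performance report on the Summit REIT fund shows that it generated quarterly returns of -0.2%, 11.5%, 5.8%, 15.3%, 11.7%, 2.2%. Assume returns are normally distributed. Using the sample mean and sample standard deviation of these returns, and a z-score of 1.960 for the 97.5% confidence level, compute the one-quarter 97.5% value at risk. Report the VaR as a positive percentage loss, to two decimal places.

4.19

r̄ = (-0.2 + 11.5 + 5.8 + 15.3 + 11.7 + 2.2) / 6 = 46.30 / 6 = 7.7167%
Sample std dev = √[184.4683 / 5] = 6.0740%
VaR = −(r̄ − z·σ) = −(7.7167 − 1.960 × 6.0740) = −(-4.1883) = 4.1883%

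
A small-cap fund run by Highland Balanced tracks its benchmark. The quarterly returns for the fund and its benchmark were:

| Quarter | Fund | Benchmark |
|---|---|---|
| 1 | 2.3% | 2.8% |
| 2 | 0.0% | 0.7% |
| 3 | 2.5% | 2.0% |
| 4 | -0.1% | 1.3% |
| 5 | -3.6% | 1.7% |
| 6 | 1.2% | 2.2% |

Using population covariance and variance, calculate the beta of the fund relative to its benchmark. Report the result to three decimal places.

r̄p = 0.3833%,  r̄m = 1.7833%
Cov = Σ(rp − r̄p)(rm − r̄m) / 6 = 0.6214
Var(rm) = Σ(rm − r̄m)² / 6 = 0.4447
β = Cov / Var = 0.6214 / 0.4447 = 1.3973

1.397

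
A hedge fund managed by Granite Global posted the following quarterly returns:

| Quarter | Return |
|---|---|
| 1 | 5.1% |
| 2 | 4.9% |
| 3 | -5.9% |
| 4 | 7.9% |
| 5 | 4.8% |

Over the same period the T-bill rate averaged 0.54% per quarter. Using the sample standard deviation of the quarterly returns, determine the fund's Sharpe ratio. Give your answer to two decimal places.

0.53

Mean return μ = 16.80 / 5 = 3.3600%
Sample σ = √[Σ(r − μ)² / 4] = √[113.8320 / 4] = √28.4580 = 5.3346%
Sharpe = (μ − rf) / σ = (3.3600 − 0.54) / 5.3346 = 2.8200 / 5.3346 = 0.5286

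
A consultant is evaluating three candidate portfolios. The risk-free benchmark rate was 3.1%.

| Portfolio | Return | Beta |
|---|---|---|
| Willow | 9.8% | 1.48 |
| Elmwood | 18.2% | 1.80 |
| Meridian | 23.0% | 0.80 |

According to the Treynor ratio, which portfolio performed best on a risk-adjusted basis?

Meridian

Willow: Treynor = (9.8% − 3.1%) / 1.48 = 4.527
Elmwood: Treynor = (18.2% − 3.1%) / 1.80 = 8.389
Meridian: Treynor = (23.0% − 3.1%) / 0.80 = 24.875
Highest: Meridian (24.875).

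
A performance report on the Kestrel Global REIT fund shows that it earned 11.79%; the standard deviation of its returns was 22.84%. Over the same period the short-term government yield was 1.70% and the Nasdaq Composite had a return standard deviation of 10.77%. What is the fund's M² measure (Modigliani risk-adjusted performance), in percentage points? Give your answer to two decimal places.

6.46

Sharpe = (Rp − Rf) / σp = (11.79% − 1.70%) / 22.84% = 0.4418
M² = Rf + Sharpe × σm = 1.70% + 0.4418 × 10.77% = 6.4582%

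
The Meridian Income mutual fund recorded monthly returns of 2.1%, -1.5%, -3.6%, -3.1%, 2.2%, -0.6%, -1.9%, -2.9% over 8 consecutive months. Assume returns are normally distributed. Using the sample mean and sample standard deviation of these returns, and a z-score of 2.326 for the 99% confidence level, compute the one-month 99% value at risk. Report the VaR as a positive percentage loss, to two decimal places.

Mean return μ = -9.30 / 8 = -1.1625%
Sample σ = √[Σ(r − μ)² / 7] = √[35.6388 / 7] = √5.0913 = 2.2564%
VaR = −(μ − z·σ) = −(-1.1625 − 2.326 × 2.2564) = −(-6.4109) = 6.4109%

6.41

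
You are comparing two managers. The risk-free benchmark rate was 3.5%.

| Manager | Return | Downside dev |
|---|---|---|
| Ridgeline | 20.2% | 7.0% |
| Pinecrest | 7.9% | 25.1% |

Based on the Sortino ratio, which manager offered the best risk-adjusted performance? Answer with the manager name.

Ridgeline: Sortino ratio = (20.2% − 3.5%) / 7.0% = 2.386
Pinecrest: Sortino ratio = (7.9% − 3.5%) / 25.1% = 0.175
Highest: Ridgeline (2.386).

Ridgeline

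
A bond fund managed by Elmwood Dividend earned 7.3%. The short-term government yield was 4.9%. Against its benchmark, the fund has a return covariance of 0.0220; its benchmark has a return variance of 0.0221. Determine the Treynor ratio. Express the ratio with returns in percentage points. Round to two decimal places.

2.41

β = Cov / Var = 0.0220 / 0.0221 = 0.9955
Treynor = (Rp − Rf) / β = (7.3% − 4.9%) / 0.9955 = 2.40 / 0.9955 = 2.4108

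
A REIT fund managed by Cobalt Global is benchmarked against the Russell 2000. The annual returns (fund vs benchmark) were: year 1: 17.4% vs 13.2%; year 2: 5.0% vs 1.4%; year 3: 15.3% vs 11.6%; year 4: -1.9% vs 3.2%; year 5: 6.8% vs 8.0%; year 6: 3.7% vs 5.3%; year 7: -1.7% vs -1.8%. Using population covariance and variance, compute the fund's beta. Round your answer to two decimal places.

r̄p = 6.3714%,  r̄m = 5.8429%
Cov = Σ(rp − r̄p)(rm − r̄m) / 7 = 32.0798
Var(rm) = Σ(rm − r̄m)² / 7 = 25.3367
β = Cov / Var = 32.0798 / 25.3367 = 1.2661

1.27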